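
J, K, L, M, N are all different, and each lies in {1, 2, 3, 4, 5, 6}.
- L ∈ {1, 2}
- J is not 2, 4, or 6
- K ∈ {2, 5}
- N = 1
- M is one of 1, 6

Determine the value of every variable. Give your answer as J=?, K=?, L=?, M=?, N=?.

N's domain is down to {1}, so N = 1. Remove 1 from J, L, M.
L must be 2 (only option left). Remove 2 from K.
That leaves M = 6.
K must be 5 (only option left). Remove 5 from J.
That leaves J = 3.

J=3, K=5, L=2, M=6, N=1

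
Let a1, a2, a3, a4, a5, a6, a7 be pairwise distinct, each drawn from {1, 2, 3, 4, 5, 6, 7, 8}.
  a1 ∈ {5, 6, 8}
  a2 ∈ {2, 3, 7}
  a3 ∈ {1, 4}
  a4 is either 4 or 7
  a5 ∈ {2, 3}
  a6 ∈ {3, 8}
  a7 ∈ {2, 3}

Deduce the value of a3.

1

The 2 variables a5 and a7 are confined to {2, 3}, which locks those values in; drop them from a2, a6.
That leaves a2 = 7. Strike 7 from a4.
a4 must be 4 (only option left). Eliminate 4 elsewhere: a3.
So a3 = 1.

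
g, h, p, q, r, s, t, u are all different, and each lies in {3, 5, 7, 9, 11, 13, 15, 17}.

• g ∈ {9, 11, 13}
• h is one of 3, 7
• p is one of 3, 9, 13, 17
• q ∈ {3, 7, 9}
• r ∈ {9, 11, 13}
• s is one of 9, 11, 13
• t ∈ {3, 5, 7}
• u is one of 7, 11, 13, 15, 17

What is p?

The 8 variables draw from only 8 values {3, 5, 7, 9, 11, 13, 15, 17}, so each is used; only t can be 5, hence t = 5.
The 7 still-open variables draw from only 7 values {3, 7, 9, 11, 13, 15, 17}, so each is used; only u can be 15, hence u = 15.
The 6 still-open variables together cover exactly {3, 7, 9, 11, 13, 17} — 6 values for 6 variables — and 17 appears only in p's list, so p = 17.

17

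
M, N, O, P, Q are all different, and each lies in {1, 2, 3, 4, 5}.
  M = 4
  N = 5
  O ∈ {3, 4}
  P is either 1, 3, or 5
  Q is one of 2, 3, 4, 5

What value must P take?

1

M's domain is down to {4}, so M = 4. Eliminate 4 elsewhere: O, Q.
N must be 5 (only option left). Remove 5 from P, Q.
O has just one choice, so O = 3. Eliminate 3 elsewhere: P, Q.
So P = 1.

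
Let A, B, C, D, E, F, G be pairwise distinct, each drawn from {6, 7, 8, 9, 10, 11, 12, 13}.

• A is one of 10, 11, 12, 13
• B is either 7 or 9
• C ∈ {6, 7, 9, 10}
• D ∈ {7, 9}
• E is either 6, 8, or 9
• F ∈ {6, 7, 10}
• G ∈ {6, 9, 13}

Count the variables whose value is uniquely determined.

2

The 2 variables B and D are confined to {7, 9}, which locks those values in; drop them from C, E, F, G.
C and F between them cover only {6, 10} — a naked pair. Remove those values from A, E, G.
That leaves E = 8.
G must be 13 (only option left). Strike 13 from A.
Determined: E=8, G=13. The other variables each still have more than one consistent value. That makes 2.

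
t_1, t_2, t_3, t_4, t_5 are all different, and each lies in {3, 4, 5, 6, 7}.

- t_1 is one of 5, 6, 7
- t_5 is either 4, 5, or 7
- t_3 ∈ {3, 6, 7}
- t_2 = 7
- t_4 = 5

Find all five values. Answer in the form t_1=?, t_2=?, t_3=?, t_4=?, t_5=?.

t_2 must be 7 (only option left). Strike 7 from t_1, t_3, t_5.
t_4's domain is down to {5}, so t_4 = 5. So t_1, t_5 can't be 5.
t_5 must be 4 (only option left).
That leaves t_1 = 6. So t_3 can't be 6.
t_3's domain is down to {3}, so t_3 = 3.

t_1=6, t_2=7, t_3=3, t_4=5, t_5=4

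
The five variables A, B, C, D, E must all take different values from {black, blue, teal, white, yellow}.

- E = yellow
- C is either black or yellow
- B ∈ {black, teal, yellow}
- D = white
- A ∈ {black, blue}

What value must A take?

blue

D has just one choice, so D = white.
That leaves E = yellow. Strike yellow from B, C.
C has just one choice, so C = black. Strike black from A, B.
So A = blue.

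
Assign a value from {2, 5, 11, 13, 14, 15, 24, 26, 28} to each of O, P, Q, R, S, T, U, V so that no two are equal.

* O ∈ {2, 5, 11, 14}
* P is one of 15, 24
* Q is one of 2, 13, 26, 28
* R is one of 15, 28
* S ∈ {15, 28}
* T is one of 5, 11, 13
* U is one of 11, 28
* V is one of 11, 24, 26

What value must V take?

The 2 variables R and S are confined to {15, 28}, which locks those values in; drop them from P, Q, U.
P has just one choice, so P = 24. So V can't be 24.
U's domain is down to {11}, so U = 11. Remove 11 from O, T, V.
So V = 26.

26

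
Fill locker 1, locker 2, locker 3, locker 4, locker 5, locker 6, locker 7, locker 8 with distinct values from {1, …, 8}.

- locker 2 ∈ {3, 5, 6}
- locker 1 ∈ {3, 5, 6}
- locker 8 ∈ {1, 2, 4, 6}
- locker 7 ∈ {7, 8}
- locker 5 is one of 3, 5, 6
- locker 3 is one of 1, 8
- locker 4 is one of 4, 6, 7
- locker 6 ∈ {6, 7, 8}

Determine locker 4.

4

The 8 variables together cover exactly {1, 2, 3, 4, 5, 6, 7, 8} — 8 values for 8 variables — and 2 appears only in locker 8's list, so locker 8 = 2.
The 7 still-open variables draw from only 7 values {1, 3, 4, 5, 6, 7, 8}, so each is used; only locker 3 can be 1, hence locker 3 = 1.
The 6 still-open variables together cover exactly {3, 4, 5, 6, 7, 8} — 6 values for 6 variables — and 4 appears only in locker 4's list, so locker 4 = 4.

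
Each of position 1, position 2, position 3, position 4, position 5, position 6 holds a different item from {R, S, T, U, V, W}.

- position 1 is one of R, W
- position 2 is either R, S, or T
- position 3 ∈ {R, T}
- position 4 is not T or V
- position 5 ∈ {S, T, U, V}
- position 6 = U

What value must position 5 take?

position 6 has just one choice, so position 6 = U. Remove U from position 4, position 5.
Among the 5 still-open variables, V fits only position 5 (and all 5 values in {R, S, T, V, W} must be used), so position 5 = V.

V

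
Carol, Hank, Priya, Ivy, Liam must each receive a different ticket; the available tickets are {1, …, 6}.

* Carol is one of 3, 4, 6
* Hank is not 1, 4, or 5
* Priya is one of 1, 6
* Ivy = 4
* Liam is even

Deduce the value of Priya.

1

Ivy must be 4 (only option left). So Carol, Liam can't be 4.
Among the 4 still-open variables, 1 fits only Priya (and all 4 values in {1, 2, 3, 6} must be used), so Priya = 1.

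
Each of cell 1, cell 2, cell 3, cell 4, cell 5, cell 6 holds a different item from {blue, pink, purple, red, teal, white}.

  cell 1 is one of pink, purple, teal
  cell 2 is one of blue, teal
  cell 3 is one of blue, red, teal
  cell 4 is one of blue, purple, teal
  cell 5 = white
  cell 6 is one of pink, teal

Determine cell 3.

cell 5 has just one choice, so cell 5 = white.
The 5 still-open variables draw from only 5 values {blue, pink, purple, red, teal}, so each is used; only cell 3 can be red, hence cell 3 = red.

red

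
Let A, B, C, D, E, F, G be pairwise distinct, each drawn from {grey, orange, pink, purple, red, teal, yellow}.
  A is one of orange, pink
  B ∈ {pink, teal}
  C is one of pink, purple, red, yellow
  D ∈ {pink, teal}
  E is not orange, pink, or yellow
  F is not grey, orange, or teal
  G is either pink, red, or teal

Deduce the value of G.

The 7 variables together cover exactly {grey, orange, pink, purple, red, teal, yellow} — 7 values for 7 variables — and grey appears only in E's list, so E = grey.
The 6 still-open variables draw from only 6 values {orange, pink, purple, red, teal, yellow}, so each is used; only A can be orange, hence A = orange.
The 2 variables B and D are confined to {pink, teal}, which locks those values in; drop them from C, F, G.
So G = red.

red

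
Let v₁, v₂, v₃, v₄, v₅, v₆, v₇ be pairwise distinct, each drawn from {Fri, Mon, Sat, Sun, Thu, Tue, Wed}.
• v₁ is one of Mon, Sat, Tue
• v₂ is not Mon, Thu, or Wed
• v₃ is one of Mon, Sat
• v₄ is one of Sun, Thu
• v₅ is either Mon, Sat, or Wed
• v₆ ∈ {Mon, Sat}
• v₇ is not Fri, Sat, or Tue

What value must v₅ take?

Wed

Among the 7 variables, Fri fits only v₂ (and all 7 values in {Fri, Mon, Sat, Sun, Thu, Tue, Wed} must be used), so v₂ = Fri.
The 6 still-open variables together cover exactly {Mon, Sat, Sun, Thu, Tue, Wed} — 6 values for 6 variables — and Tue appears only in v₁'s list, so v₁ = Tue.
v₃ and v₆ between them cover only {Mon, Sat} — a naked pair. Remove those values from v₅, v₇.
So v₅ = Wed.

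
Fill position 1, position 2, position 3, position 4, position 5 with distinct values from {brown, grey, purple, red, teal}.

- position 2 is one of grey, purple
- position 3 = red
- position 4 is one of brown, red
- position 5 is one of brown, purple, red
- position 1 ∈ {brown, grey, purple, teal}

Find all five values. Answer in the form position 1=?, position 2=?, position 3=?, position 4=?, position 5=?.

position 3 must be red (only option left). Remove red from position 4, position 5.
position 4 must be brown (only option left). Remove brown from position 1, position 5.
position 5's domain is down to {purple}, so position 5 = purple. Remove purple from position 1, position 2.
position 2 must be grey (only option left). Remove grey from position 1.
position 1 has just one choice, so position 1 = teal.

position 1=teal, position 2=grey, position 3=red, position 4=brown, position 5=purple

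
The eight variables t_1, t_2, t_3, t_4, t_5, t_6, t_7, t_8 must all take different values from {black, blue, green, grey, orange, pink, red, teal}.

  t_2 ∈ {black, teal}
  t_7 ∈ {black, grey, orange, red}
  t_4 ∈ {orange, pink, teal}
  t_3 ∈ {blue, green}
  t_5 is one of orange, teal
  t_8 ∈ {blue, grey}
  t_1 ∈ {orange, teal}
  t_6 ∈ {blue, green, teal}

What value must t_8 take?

Among the 8 variables, pink fits only t_4 (and all 8 values in {black, blue, green, grey, orange, pink, red, teal} must be used), so t_4 = pink.
The 7 still-open variables draw from only 7 values {black, blue, green, grey, orange, red, teal}, so each is used; only t_7 can be red, hence t_7 = red.
The 6 still-open variables draw from only 6 values {black, blue, green, grey, orange, teal}, so each is used; only t_2 can be black, hence t_2 = black.
The 5 still-open variables draw from only 5 values {blue, green, grey, orange, teal}, so each is used; only t_8 can be grey, hence t_8 = grey.

grey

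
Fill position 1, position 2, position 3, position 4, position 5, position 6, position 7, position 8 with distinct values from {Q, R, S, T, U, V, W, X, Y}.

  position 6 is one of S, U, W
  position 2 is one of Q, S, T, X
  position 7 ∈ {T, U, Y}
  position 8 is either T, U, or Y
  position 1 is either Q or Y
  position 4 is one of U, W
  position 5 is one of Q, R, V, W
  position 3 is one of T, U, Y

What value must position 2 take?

X

position 3, position 7, position 8 between them cover only {T, U, Y} — a naked triple. Remove those values from position 1, position 2, position 4, position 6.
That leaves position 1 = Q. Remove Q from position 2, position 5.
position 4 must be W (only option left). Strike W from position 5, position 6.
That leaves position 6 = S. Eliminate S elsewhere: position 2.
So position 2 = X.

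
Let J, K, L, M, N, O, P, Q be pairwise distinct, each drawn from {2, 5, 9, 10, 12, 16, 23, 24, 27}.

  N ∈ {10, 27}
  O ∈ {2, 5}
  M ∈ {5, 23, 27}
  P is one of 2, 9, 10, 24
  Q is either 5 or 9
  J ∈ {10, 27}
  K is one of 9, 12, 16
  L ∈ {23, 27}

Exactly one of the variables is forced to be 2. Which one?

O

J and N share exactly the 2 values {10, 27}; by pigeonhole those values go to them, so strike 10, 27 from L, M, P.
L's domain is down to {23}, so L = 23. Strike 23 from M.
M has just one choice, so M = 5. Remove 5 from O, Q.
So 2 goes to O.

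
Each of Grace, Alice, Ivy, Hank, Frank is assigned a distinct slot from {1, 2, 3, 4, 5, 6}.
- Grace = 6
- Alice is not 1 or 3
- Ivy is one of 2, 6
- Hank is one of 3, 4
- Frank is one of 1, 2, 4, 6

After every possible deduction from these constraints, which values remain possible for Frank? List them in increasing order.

1, 4

Grace must be 6 (only option left). So Alice, Ivy, Frank can't be 6.
Ivy must be 2 (only option left). Strike 2 from Alice, Frank.
No further eliminations apply; Frank can still be any of 1, 4.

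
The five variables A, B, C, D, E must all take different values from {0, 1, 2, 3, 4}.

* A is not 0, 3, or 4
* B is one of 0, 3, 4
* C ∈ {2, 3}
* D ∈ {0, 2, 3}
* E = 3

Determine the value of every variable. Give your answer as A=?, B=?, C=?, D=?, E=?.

A=1, B=4, C=2, D=0, E=3

E's domain is down to {3}, so E = 3. Strike 3 from B, C, D.
C has just one choice, so C = 2. So A, D can't be 2.
D must be 0 (only option left). Eliminate 0 elsewhere: B.
A's domain is down to {1}, so A = 1.
B must be 4 (only option left).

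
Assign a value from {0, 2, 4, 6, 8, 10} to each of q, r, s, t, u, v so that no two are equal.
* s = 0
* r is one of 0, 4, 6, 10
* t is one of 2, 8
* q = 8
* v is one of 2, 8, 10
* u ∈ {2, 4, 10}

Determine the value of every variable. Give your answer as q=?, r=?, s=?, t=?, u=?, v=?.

q's domain is down to {8}, so q = 8. Eliminate 8 elsewhere: t, v.
s must be 0 (only option left). So r can't be 0.
That leaves t = 2. Strike 2 from u, v.
That leaves v = 10. Eliminate 10 elsewhere: r, u.
That leaves u = 4. Eliminate 4 elsewhere: r.
That leaves r = 6.

q=8, r=6, s=0, t=2, u=4, v=10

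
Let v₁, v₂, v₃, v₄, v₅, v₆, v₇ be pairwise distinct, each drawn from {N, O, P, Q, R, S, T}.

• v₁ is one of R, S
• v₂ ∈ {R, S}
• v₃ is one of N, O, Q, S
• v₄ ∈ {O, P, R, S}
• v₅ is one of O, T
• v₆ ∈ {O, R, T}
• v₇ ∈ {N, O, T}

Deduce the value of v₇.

N

The 7 variables together cover exactly {N, O, P, Q, R, S, T} — 7 values for 7 variables — and P appears only in v₄'s list, so v₄ = P.
The 6 still-open variables draw from only 6 values {N, O, Q, R, S, T}, so each is used; only v₃ can be Q, hence v₃ = Q.
Among the 5 still-open variables, N fits only v₇ (and all 5 values in {N, O, R, S, T} must be used), so v₇ = N.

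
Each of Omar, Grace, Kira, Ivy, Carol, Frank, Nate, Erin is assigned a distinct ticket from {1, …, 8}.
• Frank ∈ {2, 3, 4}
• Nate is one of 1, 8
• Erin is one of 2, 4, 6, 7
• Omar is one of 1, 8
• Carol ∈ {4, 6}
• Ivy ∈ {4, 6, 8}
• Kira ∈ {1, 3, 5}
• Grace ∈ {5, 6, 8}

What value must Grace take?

5

The 8 variables together cover exactly {1, 2, 3, 4, 5, 6, 7, 8} — 8 values for 8 variables — and 7 appears only in Erin's list, so Erin = 7.
The 7 still-open variables together cover exactly {1, 2, 3, 4, 5, 6, 8} — 7 values for 7 variables — and 2 appears only in Frank's list, so Frank = 2.
The 6 still-open variables draw from only 6 values {1, 3, 4, 5, 6, 8}, so each is used; only Kira can be 3, hence Kira = 3.
Among the 5 still-open variables, 5 fits only Grace (and all 5 values in {1, 4, 5, 6, 8} must be used), so Grace = 5.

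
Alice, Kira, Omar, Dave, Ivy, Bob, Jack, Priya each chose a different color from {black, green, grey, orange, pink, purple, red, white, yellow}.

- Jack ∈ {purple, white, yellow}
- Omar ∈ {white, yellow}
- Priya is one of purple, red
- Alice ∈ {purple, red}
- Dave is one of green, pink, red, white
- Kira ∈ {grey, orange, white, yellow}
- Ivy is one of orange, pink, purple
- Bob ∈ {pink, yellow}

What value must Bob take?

Among the 8 variables, green fits only Dave (and all 8 values in {green, grey, orange, pink, purple, red, white, yellow} must be used), so Dave = green.
The 7 still-open variables together cover exactly {grey, orange, pink, purple, red, white, yellow} — 7 values for 7 variables — and grey appears only in Kira's list, so Kira = grey.
Among the 6 still-open variables, orange fits only Ivy (and all 6 values in {orange, pink, purple, red, white, yellow} must be used), so Ivy = orange.
The 5 still-open variables together cover exactly {pink, purple, red, white, yellow} — 5 values for 5 variables — and pink appears only in Bob's list, so Bob = pink.

pink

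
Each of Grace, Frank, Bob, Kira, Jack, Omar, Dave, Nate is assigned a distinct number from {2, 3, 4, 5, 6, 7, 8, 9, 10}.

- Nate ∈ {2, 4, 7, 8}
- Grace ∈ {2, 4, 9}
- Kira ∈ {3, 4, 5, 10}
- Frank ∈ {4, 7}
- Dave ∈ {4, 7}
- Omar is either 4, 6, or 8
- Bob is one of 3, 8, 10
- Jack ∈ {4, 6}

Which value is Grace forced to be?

9

Frank and Dave between them cover only {4, 7} — a naked pair. Remove those values from Grace, Kira, Jack, Omar, Nate.
Jack has just one choice, so Jack = 6. Strike 6 from Omar.
That leaves Omar = 8. Remove 8 from Bob, Nate.
That leaves Nate = 2. Strike 2 from Grace.
So Grace = 9.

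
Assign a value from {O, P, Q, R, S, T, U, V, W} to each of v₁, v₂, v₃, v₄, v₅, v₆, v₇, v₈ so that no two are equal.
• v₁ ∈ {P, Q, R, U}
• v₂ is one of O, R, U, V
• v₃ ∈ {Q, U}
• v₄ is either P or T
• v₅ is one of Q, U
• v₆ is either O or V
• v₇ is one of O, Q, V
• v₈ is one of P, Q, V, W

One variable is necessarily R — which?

The 8 variables draw from only 8 values {O, P, Q, R, T, U, V, W}, so each is used; only v₄ can be T, hence v₄ = T.
Among the 7 still-open variables, W fits only v₈ (and all 7 values in {O, P, Q, R, U, V, W} must be used), so v₈ = W.
Among the 6 still-open variables, P fits only v₁ (and all 6 values in {O, P, Q, R, U, V} must be used), so v₁ = P.
Among the 5 still-open variables, R fits only v₂ (and all 5 values in {O, Q, R, U, V} must be used), so v₂ = R.

v₂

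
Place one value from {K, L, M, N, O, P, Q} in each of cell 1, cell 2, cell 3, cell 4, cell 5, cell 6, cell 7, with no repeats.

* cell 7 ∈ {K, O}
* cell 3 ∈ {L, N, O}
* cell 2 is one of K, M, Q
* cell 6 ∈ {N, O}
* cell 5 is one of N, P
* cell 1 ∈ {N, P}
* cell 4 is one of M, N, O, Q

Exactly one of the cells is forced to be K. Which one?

cell 7

The 7 variables draw from only 7 values {K, L, M, N, O, P, Q}, so each is used; only cell 3 can be L, hence cell 3 = L.
cell 1 and cell 5 between them cover only {N, P} — a naked pair. Remove those values from cell 4, cell 6.
cell 6 must be O (only option left). Remove O from cell 4, cell 7.
So K goes to cell 7.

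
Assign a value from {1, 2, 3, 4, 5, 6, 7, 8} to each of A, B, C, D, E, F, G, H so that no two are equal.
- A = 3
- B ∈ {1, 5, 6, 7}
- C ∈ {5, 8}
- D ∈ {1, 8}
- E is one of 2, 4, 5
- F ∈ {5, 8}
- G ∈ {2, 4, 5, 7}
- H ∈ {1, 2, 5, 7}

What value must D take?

1

A's domain is down to {3}, so A = 3.
The 7 still-open variables draw from only 7 values {1, 2, 4, 5, 6, 7, 8}, so each is used; only B can be 6, hence B = 6.
C and F share exactly the 2 values {5, 8}; by pigeonhole those values go to them, so strike 5, 8 from D, E, G, H.
So D = 1.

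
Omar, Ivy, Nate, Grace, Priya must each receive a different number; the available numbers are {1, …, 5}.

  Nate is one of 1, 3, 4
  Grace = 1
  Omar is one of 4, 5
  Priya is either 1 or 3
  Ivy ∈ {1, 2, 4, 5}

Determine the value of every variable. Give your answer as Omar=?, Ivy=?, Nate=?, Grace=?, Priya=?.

Omar=5, Ivy=2, Nate=4, Grace=1, Priya=3

Grace must be 1 (only option left). So Ivy, Nate, Priya can't be 1.
That leaves Priya = 3. So Nate can't be 3.
Nate's domain is down to {4}, so Nate = 4. Strike 4 from Omar, Ivy.
Omar must be 5 (only option left). So Ivy can't be 5.
Ivy's domain is down to {2}, so Ivy = 2.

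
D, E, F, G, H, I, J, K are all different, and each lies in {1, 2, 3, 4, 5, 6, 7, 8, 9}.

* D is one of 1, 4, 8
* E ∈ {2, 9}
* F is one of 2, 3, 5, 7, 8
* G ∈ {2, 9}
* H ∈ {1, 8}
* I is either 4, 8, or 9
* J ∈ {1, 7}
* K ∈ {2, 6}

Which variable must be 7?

J

The 2 variables E and G are confined to {2, 9}, which locks those values in; drop them from F, I, K.
That leaves K = 6.
The 3 variables D, H, I are confined to {1, 4, 8}, which locks those values in; drop them from F, J.
So 7 goes to J.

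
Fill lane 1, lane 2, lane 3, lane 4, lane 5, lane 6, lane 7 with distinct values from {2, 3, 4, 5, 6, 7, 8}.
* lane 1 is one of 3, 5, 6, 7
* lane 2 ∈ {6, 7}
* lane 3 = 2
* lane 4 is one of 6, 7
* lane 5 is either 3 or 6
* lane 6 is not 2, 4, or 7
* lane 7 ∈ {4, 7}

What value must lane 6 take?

8

lane 3 has just one choice, so lane 3 = 2.
The 6 still-open variables together cover exactly {3, 4, 5, 6, 7, 8} — 6 values for 6 variables — and 4 appears only in lane 7's list, so lane 7 = 4.
Among the 5 still-open variables, 8 fits only lane 6 (and all 5 values in {3, 5, 6, 7, 8} must be used), so lane 6 = 8.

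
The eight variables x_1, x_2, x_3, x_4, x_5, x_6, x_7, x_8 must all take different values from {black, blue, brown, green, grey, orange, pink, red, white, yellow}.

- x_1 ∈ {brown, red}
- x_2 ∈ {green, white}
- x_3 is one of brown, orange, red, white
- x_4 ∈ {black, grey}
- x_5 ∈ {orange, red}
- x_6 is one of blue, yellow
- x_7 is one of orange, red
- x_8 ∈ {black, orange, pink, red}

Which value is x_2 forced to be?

x_5 and x_7 between them cover only {orange, red} — a naked pair. Remove those values from x_1, x_3, x_8.
x_1's domain is down to {brown}, so x_1 = brown. Eliminate brown elsewhere: x_3.
x_3's domain is down to {white}, so x_3 = white. Eliminate white elsewhere: x_2.
So x_2 = green.

green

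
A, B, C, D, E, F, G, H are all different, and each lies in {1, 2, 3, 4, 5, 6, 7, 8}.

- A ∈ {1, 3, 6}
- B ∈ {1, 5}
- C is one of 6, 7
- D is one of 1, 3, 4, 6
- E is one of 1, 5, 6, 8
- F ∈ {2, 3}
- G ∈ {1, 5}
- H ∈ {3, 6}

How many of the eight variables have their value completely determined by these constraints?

The 8 variables together cover exactly {1, 2, 3, 4, 5, 6, 7, 8} — 8 values for 8 variables — and 2 appears only in F's list, so F = 2.
The 7 still-open variables together cover exactly {1, 3, 4, 5, 6, 7, 8} — 7 values for 7 variables — and 4 appears only in D's list, so D = 4.
The 6 still-open variables together cover exactly {1, 3, 5, 6, 7, 8} — 6 values for 6 variables — and 7 appears only in C's list, so C = 7.
Among the 5 still-open variables, 8 fits only E (and all 5 values in {1, 3, 5, 6, 8} must be used), so E = 8.
The 2 variables B and G are confined to {1, 5}, which locks those values in; drop them from A.
Determined: C=7, D=4, E=8, F=2. The other variables each still have more than one consistent value. That makes 4.

4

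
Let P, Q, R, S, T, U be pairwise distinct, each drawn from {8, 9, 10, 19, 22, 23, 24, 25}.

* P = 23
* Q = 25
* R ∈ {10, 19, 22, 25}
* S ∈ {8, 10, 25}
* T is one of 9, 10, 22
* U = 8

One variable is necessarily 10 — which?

S

P's domain is down to {23}, so P = 23.
Q must be 25 (only option left). Strike 25 from R, S.
That leaves U = 8. Eliminate 8 elsewhere: S.
So 10 goes to S.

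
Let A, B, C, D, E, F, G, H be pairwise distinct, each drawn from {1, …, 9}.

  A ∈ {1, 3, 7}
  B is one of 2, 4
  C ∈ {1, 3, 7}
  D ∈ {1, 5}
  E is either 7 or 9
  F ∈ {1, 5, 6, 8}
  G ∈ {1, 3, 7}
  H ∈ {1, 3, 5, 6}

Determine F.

8

A, C, G between them cover only {1, 3, 7} — a naked triple. Remove those values from D, E, F, H.
That leaves D = 5. Strike 5 from F, H.
E has just one choice, so E = 9.
H's domain is down to {6}, so H = 6. Remove 6 from F.
So F = 8.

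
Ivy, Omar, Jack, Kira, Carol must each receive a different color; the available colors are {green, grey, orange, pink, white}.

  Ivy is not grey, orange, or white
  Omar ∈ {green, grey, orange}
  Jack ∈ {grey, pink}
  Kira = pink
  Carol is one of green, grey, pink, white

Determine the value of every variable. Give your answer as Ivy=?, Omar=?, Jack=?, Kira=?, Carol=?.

Ivy=green, Omar=orange, Jack=grey, Kira=pink, Carol=white

Kira's domain is down to {pink}, so Kira = pink. Strike pink from Ivy, Jack, Carol.
Ivy must be green (only option left). So Omar, Carol can't be green.
Jack has just one choice, so Jack = grey. Strike grey from Omar, Carol.
Carol's domain is down to {white}, so Carol = white.
Omar must be orange (only option left).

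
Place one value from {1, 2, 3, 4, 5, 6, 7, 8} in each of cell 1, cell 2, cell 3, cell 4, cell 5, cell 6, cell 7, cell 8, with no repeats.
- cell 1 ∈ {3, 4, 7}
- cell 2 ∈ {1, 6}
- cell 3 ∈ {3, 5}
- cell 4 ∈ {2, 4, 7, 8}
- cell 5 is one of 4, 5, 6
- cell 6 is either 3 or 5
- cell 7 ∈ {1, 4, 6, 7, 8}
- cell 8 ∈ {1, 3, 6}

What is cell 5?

The 8 variables together cover exactly {1, 2, 3, 4, 5, 6, 7, 8} — 8 values for 8 variables — and 2 appears only in cell 4's list, so cell 4 = 2.
The 7 still-open variables together cover exactly {1, 3, 4, 5, 6, 7, 8} — 7 values for 7 variables — and 8 appears only in cell 7's list, so cell 7 = 8.
The 6 still-open variables draw from only 6 values {1, 3, 4, 5, 6, 7}, so each is used; only cell 1 can be 7, hence cell 1 = 7.
Among the 5 still-open variables, 4 fits only cell 5 (and all 5 values in {1, 3, 4, 5, 6} must be used), so cell 5 = 4.

4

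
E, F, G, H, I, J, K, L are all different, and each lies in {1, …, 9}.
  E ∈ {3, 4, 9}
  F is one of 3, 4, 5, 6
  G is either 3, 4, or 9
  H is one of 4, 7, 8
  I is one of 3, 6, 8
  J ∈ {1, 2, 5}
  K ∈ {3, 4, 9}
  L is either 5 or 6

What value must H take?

7

The 3 variables E, G, K are confined to {3, 4, 9}, which locks those values in; drop them from F, H, I.
F and L between them cover only {5, 6} — a naked pair. Remove those values from I, J.
That leaves I = 8. Strike 8 from H.
So H = 7.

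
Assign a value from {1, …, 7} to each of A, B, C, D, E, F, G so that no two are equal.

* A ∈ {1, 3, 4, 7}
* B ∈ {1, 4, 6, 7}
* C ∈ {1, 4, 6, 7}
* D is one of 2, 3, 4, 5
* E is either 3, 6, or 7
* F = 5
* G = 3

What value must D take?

F's domain is down to {5}, so F = 5. Remove 5 from D.
G must be 3 (only option left). Eliminate 3 elsewhere: A, D, E.
The 5 still-open variables draw from only 5 values {1, 2, 4, 6, 7}, so each is used; only D can be 2, hence D = 2.

2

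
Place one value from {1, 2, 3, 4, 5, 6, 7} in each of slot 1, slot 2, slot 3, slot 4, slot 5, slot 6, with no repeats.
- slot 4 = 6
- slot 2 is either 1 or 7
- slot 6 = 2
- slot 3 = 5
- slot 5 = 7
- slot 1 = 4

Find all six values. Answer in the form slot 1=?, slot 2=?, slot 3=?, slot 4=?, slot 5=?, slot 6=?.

slot 1=4, slot 2=1, slot 3=5, slot 4=6, slot 5=7, slot 6=2

slot 1 has just one choice, so slot 1 = 4.
slot 3 must be 5 (only option left).
slot 4 has just one choice, so slot 4 = 6.
slot 5 must be 7 (only option left). Eliminate 7 elsewhere: slot 2.
That leaves slot 6 = 2.
That leaves slot 2 = 1.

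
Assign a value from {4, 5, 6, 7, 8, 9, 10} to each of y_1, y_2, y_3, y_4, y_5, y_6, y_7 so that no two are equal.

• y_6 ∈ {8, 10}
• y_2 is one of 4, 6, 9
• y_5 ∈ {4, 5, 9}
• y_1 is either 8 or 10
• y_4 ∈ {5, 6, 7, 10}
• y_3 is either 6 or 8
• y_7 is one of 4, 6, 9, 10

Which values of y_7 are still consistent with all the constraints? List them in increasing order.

Among the 7 variables, 7 fits only y_4 (and all 7 values in {4, 5, 6, 7, 8, 9, 10} must be used), so y_4 = 7.
The 6 still-open variables together cover exactly {4, 5, 6, 8, 9, 10} — 6 values for 6 variables — and 5 appears only in y_5's list, so y_5 = 5.
The 2 variables y_1 and y_6 are confined to {8, 10}, which locks those values in; drop them from y_3, y_7.
y_3's domain is down to {6}, so y_3 = 6. Remove 6 from y_2, y_7.
No further eliminations apply; y_7 can still be any of 4, 9.

4, 9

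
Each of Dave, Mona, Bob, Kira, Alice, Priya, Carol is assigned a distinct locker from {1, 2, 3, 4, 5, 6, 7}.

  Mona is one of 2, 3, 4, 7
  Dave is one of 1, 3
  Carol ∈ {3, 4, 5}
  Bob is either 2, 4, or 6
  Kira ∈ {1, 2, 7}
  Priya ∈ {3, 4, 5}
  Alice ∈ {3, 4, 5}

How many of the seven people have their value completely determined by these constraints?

Among the 7 variables, 6 fits only Bob (and all 7 values in {1, 2, 3, 4, 5, 6, 7} must be used), so Bob = 6.
Alice, Priya, Carol between them cover only {3, 4, 5} — a naked triple. Remove those values from Dave, Mona.
Dave has just one choice, so Dave = 1. Eliminate 1 elsewhere: Kira.
Determined: Dave=1, Bob=6. The other people each still have more than one consistent value. That makes 2.

2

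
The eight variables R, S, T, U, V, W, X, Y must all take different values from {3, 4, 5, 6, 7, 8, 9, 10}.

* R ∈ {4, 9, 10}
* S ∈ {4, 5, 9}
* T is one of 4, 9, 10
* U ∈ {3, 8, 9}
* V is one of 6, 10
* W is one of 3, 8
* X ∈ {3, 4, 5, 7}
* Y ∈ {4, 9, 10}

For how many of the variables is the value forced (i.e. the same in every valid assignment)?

The 8 variables together cover exactly {3, 4, 5, 6, 7, 8, 9, 10} — 8 values for 8 variables — and 6 appears only in V's list, so V = 6.
The 7 still-open variables together cover exactly {3, 4, 5, 7, 8, 9, 10} — 7 values for 7 variables — and 7 appears only in X's list, so X = 7.
The 6 still-open variables together cover exactly {3, 4, 5, 8, 9, 10} — 6 values for 6 variables — and 5 appears only in S's list, so S = 5.
R, T, Y share exactly the 3 values {4, 9, 10}; by pigeonhole those values go to them, so strike 4, 9, 10 from U.
Determined: S=5, V=6, X=7. The other variables each still have more than one consistent value. That makes 3.

3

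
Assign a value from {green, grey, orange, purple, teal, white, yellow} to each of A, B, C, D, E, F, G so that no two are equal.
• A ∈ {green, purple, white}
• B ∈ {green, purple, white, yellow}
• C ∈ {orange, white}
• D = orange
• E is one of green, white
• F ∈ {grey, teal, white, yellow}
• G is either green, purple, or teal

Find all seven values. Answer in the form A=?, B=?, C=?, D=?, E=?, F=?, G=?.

D must be orange (only option left). Strike orange from C.
C has just one choice, so C = white. Remove white from A, B, E, F.
E's domain is down to {green}, so E = green. So A, B, G can't be green.
A has just one choice, so A = purple. So B, G can't be purple.
That leaves B = yellow. Eliminate yellow elsewhere: F.
G must be teal (only option left). Eliminate teal elsewhere: F.
That leaves F = grey.

A=purple, B=yellow, C=white, D=orange, E=green, F=grey, G=teal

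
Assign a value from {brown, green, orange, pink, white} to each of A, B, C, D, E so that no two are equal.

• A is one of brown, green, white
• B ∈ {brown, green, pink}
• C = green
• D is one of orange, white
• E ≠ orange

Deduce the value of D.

orange

C must be green (only option left). Eliminate green elsewhere: A, B, E.
The 4 still-open variables draw from only 4 values {brown, orange, pink, white}, so each is used; only D can be orange, hence D = orange.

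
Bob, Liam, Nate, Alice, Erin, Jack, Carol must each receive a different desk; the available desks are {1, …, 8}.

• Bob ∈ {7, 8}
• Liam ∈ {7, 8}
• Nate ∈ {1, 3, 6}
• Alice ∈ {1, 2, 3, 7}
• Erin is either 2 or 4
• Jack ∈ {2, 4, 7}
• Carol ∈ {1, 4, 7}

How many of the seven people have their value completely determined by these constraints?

3

Among the 7 variables, 6 fits only Nate (and all 7 values in {1, 2, 3, 4, 6, 7, 8} must be used), so Nate = 6.
The 6 still-open variables draw from only 6 values {1, 2, 3, 4, 7, 8}, so each is used; only Alice can be 3, hence Alice = 3.
The 5 still-open variables draw from only 5 values {1, 2, 4, 7, 8}, so each is used; only Carol can be 1, hence Carol = 1.
Bob and Liam share exactly the 2 values {7, 8}; by pigeonhole those values go to them, so strike 7, 8 from Jack.
Determined: Nate=6, Alice=3, Carol=1. The other people each still have more than one consistent value. That makes 3.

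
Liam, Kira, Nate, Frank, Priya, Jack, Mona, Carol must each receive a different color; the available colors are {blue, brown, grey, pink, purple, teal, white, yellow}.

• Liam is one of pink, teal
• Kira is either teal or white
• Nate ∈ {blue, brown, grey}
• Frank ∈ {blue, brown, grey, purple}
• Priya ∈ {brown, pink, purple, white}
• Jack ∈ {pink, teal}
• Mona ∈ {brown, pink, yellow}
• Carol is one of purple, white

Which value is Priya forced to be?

The 8 variables together cover exactly {blue, brown, grey, pink, purple, teal, white, yellow} — 8 values for 8 variables — and yellow appears only in Mona's list, so Mona = yellow.
Liam and Jack share exactly the 2 values {pink, teal}; by pigeonhole those values go to them, so strike pink, teal from Kira, Priya.
Kira must be white (only option left). So Priya, Carol can't be white.
Carol must be purple (only option left). Strike purple from Frank, Priya.
So Priya = brown.

brown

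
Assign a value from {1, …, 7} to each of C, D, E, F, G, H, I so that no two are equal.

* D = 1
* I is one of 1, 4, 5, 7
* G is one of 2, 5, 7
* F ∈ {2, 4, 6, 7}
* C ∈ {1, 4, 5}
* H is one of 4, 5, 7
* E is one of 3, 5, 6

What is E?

D must be 1 (only option left). So C, I can't be 1.
The 6 still-open variables together cover exactly {2, 3, 4, 5, 6, 7} — 6 values for 6 variables — and 3 appears only in E's list, so E = 3.

3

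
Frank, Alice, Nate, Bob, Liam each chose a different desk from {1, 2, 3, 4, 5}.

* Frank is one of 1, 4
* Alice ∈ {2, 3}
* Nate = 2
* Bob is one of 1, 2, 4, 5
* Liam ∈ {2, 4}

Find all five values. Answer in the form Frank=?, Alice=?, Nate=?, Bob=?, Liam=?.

Frank=1, Alice=3, Nate=2, Bob=5, Liam=4

Nate must be 2 (only option left). So Alice, Bob, Liam can't be 2.
That leaves Liam = 4. Eliminate 4 elsewhere: Frank, Bob.
Frank must be 1 (only option left). So Bob can't be 1.
Alice has just one choice, so Alice = 3.
Bob's domain is down to {5}, so Bob = 5.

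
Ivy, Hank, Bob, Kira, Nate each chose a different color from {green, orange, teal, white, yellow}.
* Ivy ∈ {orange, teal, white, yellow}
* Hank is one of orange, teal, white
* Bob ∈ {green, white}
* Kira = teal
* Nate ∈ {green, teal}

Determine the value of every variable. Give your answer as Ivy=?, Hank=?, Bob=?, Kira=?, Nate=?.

Kira has just one choice, so Kira = teal. Strike teal from Ivy, Hank, Nate.
Nate has just one choice, so Nate = green. Remove green from Bob.
Bob must be white (only option left). So Ivy, Hank can't be white.
Hank must be orange (only option left). So Ivy can't be orange.
Ivy must be yellow (only option left).

Ivy=yellow, Hank=orange, Bob=white, Kira=teal, Nate=green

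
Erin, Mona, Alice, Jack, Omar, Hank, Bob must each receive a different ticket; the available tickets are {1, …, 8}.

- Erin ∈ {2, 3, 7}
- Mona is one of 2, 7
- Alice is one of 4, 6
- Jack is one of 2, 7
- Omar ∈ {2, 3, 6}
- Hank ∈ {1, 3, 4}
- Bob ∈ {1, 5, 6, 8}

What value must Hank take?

The 2 variables Mona and Jack are confined to {2, 7}, which locks those values in; drop them from Erin, Omar.
Erin's domain is down to {3}, so Erin = 3. So Omar, Hank can't be 3.
Omar must be 6 (only option left). So Alice, Bob can't be 6.
Alice has just one choice, so Alice = 4. Strike 4 from Hank.
So Hank = 1.

1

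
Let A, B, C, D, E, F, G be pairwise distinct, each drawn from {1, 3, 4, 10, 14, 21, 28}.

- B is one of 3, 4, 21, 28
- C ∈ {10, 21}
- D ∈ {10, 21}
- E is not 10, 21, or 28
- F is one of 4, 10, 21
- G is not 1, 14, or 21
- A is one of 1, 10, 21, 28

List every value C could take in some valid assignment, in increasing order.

The 7 variables draw from only 7 values {1, 3, 4, 10, 14, 21, 28}, so each is used; only E can be 14, hence E = 14.
Among the 6 still-open variables, 1 fits only A (and all 6 values in {1, 3, 4, 10, 21, 28} must be used), so A = 1.
C and D share exactly the 2 values {10, 21}; by pigeonhole those values go to them, so strike 10, 21 from B, F, G.
F's domain is down to {4}, so F = 4. So B, G can't be 4.
No further eliminations apply; C can still be any of 10, 21.

10, 21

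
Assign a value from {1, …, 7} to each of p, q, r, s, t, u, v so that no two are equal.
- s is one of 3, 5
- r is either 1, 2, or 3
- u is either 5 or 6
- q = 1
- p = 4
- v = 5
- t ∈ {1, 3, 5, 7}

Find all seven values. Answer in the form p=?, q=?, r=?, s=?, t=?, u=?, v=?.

p's domain is down to {4}, so p = 4.
q has just one choice, so q = 1. Eliminate 1 elsewhere: r, t.
v's domain is down to {5}, so v = 5. Strike 5 from s, t, u.
That leaves s = 3. Remove 3 from r, t.
That leaves t = 7.
u must be 6 (only option left).
r has just one choice, so r = 2.

p=4, q=1, r=2, s=3, t=7, u=6, v=5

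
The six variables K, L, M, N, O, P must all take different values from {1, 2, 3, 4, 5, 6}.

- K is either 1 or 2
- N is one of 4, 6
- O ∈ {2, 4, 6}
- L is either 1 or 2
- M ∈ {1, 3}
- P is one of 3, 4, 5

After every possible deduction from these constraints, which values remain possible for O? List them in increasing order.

4, 6

Among the 6 variables, 5 fits only P (and all 6 values in {1, 2, 3, 4, 5, 6} must be used), so P = 5.
The 5 still-open variables together cover exactly {1, 2, 3, 4, 6} — 5 values for 5 variables — and 3 appears only in M's list, so M = 3.
K and L between them cover only {1, 2} — a naked pair. Remove those values from O.
No further eliminations apply; O can still be any of 4, 6.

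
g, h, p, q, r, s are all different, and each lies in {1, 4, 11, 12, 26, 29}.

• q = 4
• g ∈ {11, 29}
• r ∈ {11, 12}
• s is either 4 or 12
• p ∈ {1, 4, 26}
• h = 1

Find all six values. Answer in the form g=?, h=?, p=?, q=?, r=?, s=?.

h has just one choice, so h = 1. Eliminate 1 elsewhere: p.
q's domain is down to {4}, so q = 4. Eliminate 4 elsewhere: p, s.
s has just one choice, so s = 12. Eliminate 12 elsewhere: r.
That leaves p = 26.
r's domain is down to {11}, so r = 11. Remove 11 from g.
That leaves g = 29.

g=29, h=1, p=26, q=4, r=11, s=12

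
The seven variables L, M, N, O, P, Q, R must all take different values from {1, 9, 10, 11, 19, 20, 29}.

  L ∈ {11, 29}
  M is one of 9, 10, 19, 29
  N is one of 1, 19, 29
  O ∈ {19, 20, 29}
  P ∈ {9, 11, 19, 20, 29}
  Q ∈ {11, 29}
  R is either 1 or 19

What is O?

20

The 7 variables together cover exactly {1, 9, 10, 11, 19, 20, 29} — 7 values for 7 variables — and 10 appears only in M's list, so M = 10.
Among the 6 still-open variables, 9 fits only P (and all 6 values in {1, 9, 11, 19, 20, 29} must be used), so P = 9.
The 5 still-open variables draw from only 5 values {1, 11, 19, 20, 29}, so each is used; only O can be 20, hence O = 20.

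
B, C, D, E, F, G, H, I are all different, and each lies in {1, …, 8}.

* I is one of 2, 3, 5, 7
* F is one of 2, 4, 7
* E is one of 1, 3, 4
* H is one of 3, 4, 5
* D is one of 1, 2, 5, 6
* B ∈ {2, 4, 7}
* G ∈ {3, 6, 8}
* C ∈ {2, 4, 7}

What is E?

Among the 8 variables, 8 fits only G (and all 8 values in {1, 2, 3, 4, 5, 6, 7, 8} must be used), so G = 8.
The 7 still-open variables draw from only 7 values {1, 2, 3, 4, 5, 6, 7}, so each is used; only D can be 6, hence D = 6.
Among the 6 still-open variables, 1 fits only E (and all 6 values in {1, 2, 3, 4, 5, 7} must be used), so E = 1.

1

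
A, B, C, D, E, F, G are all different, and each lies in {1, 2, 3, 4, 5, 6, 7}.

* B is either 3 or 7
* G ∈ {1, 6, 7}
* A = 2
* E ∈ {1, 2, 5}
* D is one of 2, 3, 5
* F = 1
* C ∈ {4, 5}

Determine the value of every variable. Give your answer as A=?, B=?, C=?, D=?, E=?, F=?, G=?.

A's domain is down to {2}, so A = 2. Remove 2 from D, E.
That leaves F = 1. Eliminate 1 elsewhere: E, G.
E has just one choice, so E = 5. So C, D can't be 5.
C must be 4 (only option left).
That leaves D = 3. Remove 3 from B.
B must be 7 (only option left). Eliminate 7 elsewhere: G.
G must be 6 (only option left).

A=2, B=7, C=4, D=3, E=5, F=1, G=6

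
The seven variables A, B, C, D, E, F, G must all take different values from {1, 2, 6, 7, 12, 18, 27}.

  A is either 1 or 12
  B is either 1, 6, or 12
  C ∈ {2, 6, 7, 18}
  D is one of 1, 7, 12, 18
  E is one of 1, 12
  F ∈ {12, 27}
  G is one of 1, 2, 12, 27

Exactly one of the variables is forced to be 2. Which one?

G

A and E share exactly the 2 values {1, 12}; by pigeonhole those values go to them, so strike 1, 12 from B, D, F, G.
B's domain is down to {6}, so B = 6. Eliminate 6 elsewhere: C.
F has just one choice, so F = 27. Eliminate 27 elsewhere: G.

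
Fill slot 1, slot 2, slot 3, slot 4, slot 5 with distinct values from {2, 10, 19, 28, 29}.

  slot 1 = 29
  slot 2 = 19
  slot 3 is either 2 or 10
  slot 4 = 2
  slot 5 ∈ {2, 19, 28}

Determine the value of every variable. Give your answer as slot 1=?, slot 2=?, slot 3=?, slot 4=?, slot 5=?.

slot 1=29, slot 2=19, slot 3=10, slot 4=2, slot 5=28

slot 1 has just one choice, so slot 1 = 29.
slot 2 has just one choice, so slot 2 = 19. Eliminate 19 elsewhere: slot 5.
slot 4 has just one choice, so slot 4 = 2. Eliminate 2 elsewhere: slot 3, slot 5.
That leaves slot 5 = 28.
slot 3's domain is down to {10}, so slot 3 = 10.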